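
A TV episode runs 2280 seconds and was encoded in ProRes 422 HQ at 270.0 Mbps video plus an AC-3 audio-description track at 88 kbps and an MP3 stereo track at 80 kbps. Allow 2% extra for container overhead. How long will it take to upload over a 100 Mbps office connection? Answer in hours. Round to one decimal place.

1.7 hours

Audio total: 88 + 80 = 168 kbps = 0.168 Mbps.
Total bitrate: 270.168 Mbps.
File: 270.168 Mbps × 2280 s = 615983.0 Mb.
With 2% container overhead: ×1.02. → 628302.7 Mb.
At 100 Mbps: 628302.7 / 100 = 6283.0 s ≈ 1.75 hours.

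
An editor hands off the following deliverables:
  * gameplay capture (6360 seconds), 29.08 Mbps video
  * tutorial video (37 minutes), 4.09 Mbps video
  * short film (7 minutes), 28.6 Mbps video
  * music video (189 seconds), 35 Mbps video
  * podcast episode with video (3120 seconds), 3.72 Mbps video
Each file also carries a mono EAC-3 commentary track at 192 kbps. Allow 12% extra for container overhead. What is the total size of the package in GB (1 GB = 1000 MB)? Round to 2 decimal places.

Audio: 192 kbps = 0.192 Mbps.
gameplay capture: 29.272 Mbps × 6360 s × 1.12 = 208510.3 Mb
tutorial video: 4.282 Mbps × 2220 s × 1.12 = 10646.8 Mb
short film: 28.792 Mbps × 420 s × 1.12 = 13543.8 Mb
music video: 35.192 Mbps × 189 s × 1.12 = 7449.4 Mb
podcast episode with video: 3.912 Mbps × 3120 s × 1.12 = 13670.1 Mb
Total: 253820.4 Mb = 31727.5 MB.
= 31.73 GB.

31.73 GB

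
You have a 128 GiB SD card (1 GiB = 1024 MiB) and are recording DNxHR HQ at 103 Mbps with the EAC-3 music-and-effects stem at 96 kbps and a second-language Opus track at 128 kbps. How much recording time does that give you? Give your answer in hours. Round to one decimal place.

3.0 hours

Audio total: 96 + 128 = 224 kbps = 0.224 Mbps.
Total bitrate: 103 + 0.224 = 103.224 Mbps.
Capacity: 128 GiB = 1,099,512 Mb.
Recording time: 1,099,512 / 103.224 = 10,652 s ≈ 2.96 hours.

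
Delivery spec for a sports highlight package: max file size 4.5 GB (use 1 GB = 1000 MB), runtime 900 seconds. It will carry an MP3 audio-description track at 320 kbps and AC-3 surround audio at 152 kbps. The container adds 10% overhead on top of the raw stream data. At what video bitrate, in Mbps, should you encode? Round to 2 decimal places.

35.89 Mbps

Budget: 4.5 GB = 36000.0 Mb.
Stream payload after overhead: 36000.0 / 1.10 = 32727.3 Mb.
Total bitrate budget: 32727.3 Mb / 900 s = 36.364 Mbps.
Audio total: 320 + 152 = 472 kbps = 0.472 Mbps.
Video: 36.364 − 0.472 = 35.892 Mbps.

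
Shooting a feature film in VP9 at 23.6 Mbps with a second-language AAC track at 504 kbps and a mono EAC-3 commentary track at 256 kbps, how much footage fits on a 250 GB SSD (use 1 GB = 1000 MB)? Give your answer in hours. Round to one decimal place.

Audio total: 504 + 256 = 760 kbps = 0.760 Mbps.
Total bitrate: 23.6 + 0.760 = 24.360 Mbps.
Capacity: 250 GB = 2,000,000 Mb.
Recording time: 2,000,000 / 24.360 = 82,102 s ≈ 22.8 hours.

22.8 hours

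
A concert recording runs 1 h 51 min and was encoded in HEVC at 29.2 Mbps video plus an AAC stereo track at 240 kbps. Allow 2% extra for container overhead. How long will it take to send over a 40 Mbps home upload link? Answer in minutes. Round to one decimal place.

83.3 minutes

1 h 51 min = 111 min = 6660 s
Audio: 240 kbps = 0.240 Mbps.
Total bitrate: 29.440 Mbps.
File: 29.440 Mbps × 6660 s = 196070.4 Mb.
With 2% container overhead: ×1.02. → 199991.8 Mb.
At 40 Mbps: 199991.8 / 40 = 4999.8 s ≈ 83.3 minutes.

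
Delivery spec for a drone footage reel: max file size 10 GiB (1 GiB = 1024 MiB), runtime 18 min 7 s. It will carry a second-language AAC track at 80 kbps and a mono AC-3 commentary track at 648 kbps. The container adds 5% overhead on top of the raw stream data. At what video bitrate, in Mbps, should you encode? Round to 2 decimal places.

74.53 Mbps

Budget: 10 GiB = 85899.3 Mb.
Stream payload after overhead: 85899.3 / 1.05 = 81808.9 Mb.
18 min 7 s = 1087 s
Total bitrate budget: 81808.9 Mb / 1087 s = 75.261 Mbps.
Audio total: 80 + 648 = 728 kbps = 0.728 Mbps.
Video: 75.261 − 0.728 = 74.533 Mbps.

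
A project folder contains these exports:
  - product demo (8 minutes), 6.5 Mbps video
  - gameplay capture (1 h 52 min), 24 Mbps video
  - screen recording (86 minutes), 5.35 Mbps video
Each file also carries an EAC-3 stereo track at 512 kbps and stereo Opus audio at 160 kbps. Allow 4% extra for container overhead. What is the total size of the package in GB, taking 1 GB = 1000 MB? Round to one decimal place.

26.0 GB

Audio total: 512 + 160 = 672 kbps = 0.672 Mbps.
product demo: 7.172 Mbps × 480 s × 1.04 = 3580.3 Mb
gameplay capture: 24.672 Mbps × 6720 s × 1.04 = 172427.7 Mb
screen recording: 6.022 Mbps × 5160 s × 1.04 = 32316.5 Mb
Total: 208324.4 Mb = 26040.5 MB.
= 26.04 GB.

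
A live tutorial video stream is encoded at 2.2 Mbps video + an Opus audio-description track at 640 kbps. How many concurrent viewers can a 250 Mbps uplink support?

Audio: 640 kbps = 0.640 Mbps.
Per-viewer media rate: 2.840 Mbps.
250 Mbps = 250.0 Mbps; 250.0 / 2.840 = 88.03 → 88 viewers.

88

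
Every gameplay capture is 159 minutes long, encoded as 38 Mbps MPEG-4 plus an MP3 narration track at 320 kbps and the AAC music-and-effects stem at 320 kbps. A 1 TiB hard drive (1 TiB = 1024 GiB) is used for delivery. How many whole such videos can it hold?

23

159 min = 9540 s
Audio total: 320 + 320 = 640 kbps = 0.640 Mbps.
Total bitrate: 38.640 Mbps.
Per item: 38.640 Mbps × 9540 s = 368,626 Mb = 46,078 MB.
Capacity: 1 TiB = 8,796,093 Mb; 23.86 items → 23 complete.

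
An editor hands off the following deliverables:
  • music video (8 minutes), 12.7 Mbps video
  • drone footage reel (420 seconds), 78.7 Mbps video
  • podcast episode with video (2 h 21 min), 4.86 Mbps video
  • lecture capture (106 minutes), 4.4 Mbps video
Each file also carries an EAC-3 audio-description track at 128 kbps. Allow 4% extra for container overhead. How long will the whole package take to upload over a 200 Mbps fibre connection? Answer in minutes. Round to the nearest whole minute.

10 minutes

Audio: 128 kbps = 0.128 Mbps.
music video: 12.828 Mbps × 480 s × 1.04 = 6403.7 Mb
drone footage reel: 78.828 Mbps × 420 s × 1.04 = 34432.1 Mb
podcast episode with video: 4.988 Mbps × 8460 s × 1.04 = 43886.4 Mb
lecture capture: 4.528 Mbps × 6360 s × 1.04 = 29950.0 Mb
Total: 114672.2 Mb = 14334.0 MB.
At 200 Mbps: 114672.2 / 200 = 573 s ≈ 9.56 minutes.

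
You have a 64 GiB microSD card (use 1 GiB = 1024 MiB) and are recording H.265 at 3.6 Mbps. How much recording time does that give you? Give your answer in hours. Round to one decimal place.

42.4 hours

Capacity: 64 GiB = 549,756 Mb.
Recording time: 549,756 / 3.600 = 152,710 s ≈ 42.4 hours.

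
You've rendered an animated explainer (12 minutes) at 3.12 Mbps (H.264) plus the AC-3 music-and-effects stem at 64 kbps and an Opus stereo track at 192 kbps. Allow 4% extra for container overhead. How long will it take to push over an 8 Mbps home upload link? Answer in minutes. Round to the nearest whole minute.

5 minutes

12 min = 720 s
Audio total: 64 + 192 = 256 kbps = 0.256 Mbps.
Total bitrate: 3.376 Mbps.
File: 3.376 Mbps × 720 s = 2430.7 Mb.
With 4% container overhead: ×1.04. → 2527.9 Mb.
At 8 Mbps: 2527.9 / 8 = 316.0 s ≈ 5.27 minutes.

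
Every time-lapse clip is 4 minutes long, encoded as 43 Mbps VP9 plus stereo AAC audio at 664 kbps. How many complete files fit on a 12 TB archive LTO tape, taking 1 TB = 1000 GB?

9160

4 min = 240 s
Audio: 664 kbps = 0.664 Mbps.
Total bitrate: 43.664 Mbps.
Per item: 43.664 Mbps × 240 s = 10,479 Mb = 1,310 MB.
Capacity: 12 TB = 96,000,000 Mb; 9160.86 items → 9160 complete.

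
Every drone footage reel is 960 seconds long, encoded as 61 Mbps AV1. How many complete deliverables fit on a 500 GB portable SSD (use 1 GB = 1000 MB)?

Per item: 61.000 Mbps × 960 s = 58,560 Mb = 7,320 MB.
Capacity: 500 GB = 4,000,000 Mb; 68.31 items → 68 complete.

68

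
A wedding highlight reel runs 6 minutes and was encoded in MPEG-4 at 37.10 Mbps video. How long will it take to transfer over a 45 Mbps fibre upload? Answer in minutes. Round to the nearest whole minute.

6 min = 360 s
File: 37.100 Mbps × 360 s = 13356.0 Mb.
At 45 Mbps: 13356.0 / 45 = 296.8 s ≈ 4.95 minutes.

5 minutes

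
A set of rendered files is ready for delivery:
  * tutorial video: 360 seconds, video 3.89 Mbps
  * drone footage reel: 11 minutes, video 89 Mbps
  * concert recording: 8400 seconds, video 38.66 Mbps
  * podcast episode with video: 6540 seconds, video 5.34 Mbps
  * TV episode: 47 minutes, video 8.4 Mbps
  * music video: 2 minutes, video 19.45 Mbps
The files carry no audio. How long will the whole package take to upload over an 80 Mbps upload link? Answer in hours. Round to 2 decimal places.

1.55 hours

tutorial video: 3.890 Mbps × 360 s = 1400.4 Mb
drone footage reel: 89.000 Mbps × 660 s = 58740.0 Mb
concert recording: 38.660 Mbps × 8400 s = 324744.0 Mb
podcast episode with video: 5.340 Mbps × 6540 s = 34923.6 Mb
TV episode: 8.400 Mbps × 2820 s = 23688.0 Mb
music video: 19.450 Mbps × 120 s = 2334.0 Mb
Total: 445830.0 Mb = 55728.8 MB.
At 80 Mbps: 445830.0 / 80 = 5573 s ≈ 1.55 hours.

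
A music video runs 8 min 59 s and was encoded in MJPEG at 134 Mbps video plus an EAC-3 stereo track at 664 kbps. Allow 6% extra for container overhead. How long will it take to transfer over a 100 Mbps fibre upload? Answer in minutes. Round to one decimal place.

8 min 59 s = 539 s
Audio: 664 kbps = 0.664 Mbps.
Total bitrate: 134.664 Mbps.
File: 134.664 Mbps × 539 s = 72583.9 Mb.
With 6% container overhead: ×1.06. → 76938.9 Mb.
At 100 Mbps: 76938.9 / 100 = 769.4 s ≈ 12.8 minutes.

12.8 minutes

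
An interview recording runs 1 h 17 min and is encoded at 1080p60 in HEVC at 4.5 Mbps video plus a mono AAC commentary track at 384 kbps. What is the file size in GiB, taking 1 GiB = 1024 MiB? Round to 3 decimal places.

2.627 GiB

1 h 17 min = 77 min = 4620 s
Audio: 384 kbps = 0.384 Mbps.
Total bitrate: 4.5 + 0.384 = 4.884 Mbps.
Stream data: 4.884 Mbps × 4620 s = 22564.1 Mb.
22,564 Mb = 2,820,510,000 bytes ÷ 1,073,741,824 = 2.627 GiB.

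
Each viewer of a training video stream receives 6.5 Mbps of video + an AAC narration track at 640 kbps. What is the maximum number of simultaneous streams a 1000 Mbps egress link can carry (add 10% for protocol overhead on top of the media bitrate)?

Audio: 640 kbps = 0.640 Mbps.
Per-viewer media rate: 7.140 Mbps.
On the wire with 10% overhead: 7.854 Mbps.
1000 Mbps = 1,000 Mbps; 1,000 / 7.854 = 127.32 → 127 viewers.

127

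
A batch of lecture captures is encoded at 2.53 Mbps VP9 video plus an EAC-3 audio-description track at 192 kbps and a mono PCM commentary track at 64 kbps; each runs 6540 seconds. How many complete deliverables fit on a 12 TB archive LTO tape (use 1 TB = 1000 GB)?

5268

Audio total: 192 + 64 = 256 kbps = 0.256 Mbps.
Total bitrate: 2.786 Mbps.
Per item: 2.786 Mbps × 6540 s = 18,220 Mb = 2,278 MB.
Capacity: 12 TB = 96,000,000 Mb; 5268.81 items → 5268 complete.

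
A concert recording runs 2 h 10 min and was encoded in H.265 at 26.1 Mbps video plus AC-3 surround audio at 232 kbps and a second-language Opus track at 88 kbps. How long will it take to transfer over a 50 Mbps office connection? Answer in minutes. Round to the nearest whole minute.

2 h 10 min = 130 min = 7800 s
Audio total: 232 + 88 = 320 kbps = 0.320 Mbps.
Total bitrate: 26.420 Mbps.
File: 26.420 Mbps × 7800 s = 206076.0 Mb.
At 50 Mbps: 206076.0 / 50 = 4121.5 s ≈ 68.7 minutes.

69 minutes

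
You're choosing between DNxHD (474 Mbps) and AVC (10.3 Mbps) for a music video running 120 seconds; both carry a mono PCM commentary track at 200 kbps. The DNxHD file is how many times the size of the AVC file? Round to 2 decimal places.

45.16

Audio: 200 kbps = 0.200 Mbps.
DNxHD: 474.200 Mbps × 120 s = 56904.0 Mb = 7.113 GB.
AVC: 10.500 Mbps × 120 s = 1260.0 Mb = 0.158 GB.
Ratio: 7.113 / 0.158 = 45.162.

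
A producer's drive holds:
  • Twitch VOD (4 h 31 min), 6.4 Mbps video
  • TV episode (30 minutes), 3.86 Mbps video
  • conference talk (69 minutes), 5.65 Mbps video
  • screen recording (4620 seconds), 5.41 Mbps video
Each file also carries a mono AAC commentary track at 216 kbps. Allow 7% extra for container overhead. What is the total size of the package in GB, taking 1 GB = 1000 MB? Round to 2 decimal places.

22.09 GB

Audio: 216 kbps = 0.216 Mbps.
Twitch VOD: 6.616 Mbps × 16260 s × 1.07 = 115106.5 Mb
TV episode: 4.076 Mbps × 1800 s × 1.07 = 7850.4 Mb
conference talk: 5.866 Mbps × 4140 s × 1.07 = 25985.2 Mb
screen recording: 5.626 Mbps × 4620 s × 1.07 = 27811.6 Mb
Total: 176753.6 Mb = 22094.2 MB.
= 22.09 GB.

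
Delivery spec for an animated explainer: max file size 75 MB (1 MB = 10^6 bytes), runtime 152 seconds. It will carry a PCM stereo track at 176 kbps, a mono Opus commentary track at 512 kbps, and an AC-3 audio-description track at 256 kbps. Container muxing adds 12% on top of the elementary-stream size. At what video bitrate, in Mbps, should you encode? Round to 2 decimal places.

2.58 Mbps

Budget: 75 MB = 600.0 Mb.
Stream payload after overhead: 600.0 / 1.12 = 535.7 Mb.
Total bitrate budget: 535.7 Mb / 152 s = 3.524 Mbps.
Audio total: 176 + 512 + 256 = 944 kbps = 0.944 Mbps.
Video: 3.524 − 0.944 = 2.580 Mbps.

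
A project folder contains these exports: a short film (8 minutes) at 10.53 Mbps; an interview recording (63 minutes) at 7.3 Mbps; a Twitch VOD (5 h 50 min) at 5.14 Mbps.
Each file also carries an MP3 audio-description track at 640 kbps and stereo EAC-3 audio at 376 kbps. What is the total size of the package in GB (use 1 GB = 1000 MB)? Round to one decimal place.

20.8 GB

Audio total: 640 + 376 = 1016 kbps = 1.016 Mbps.
short film: 11.546 Mbps × 480 s = 5542.1 Mb
interview recording: 8.316 Mbps × 3780 s = 31434.5 Mb
Twitch VOD: 6.156 Mbps × 21000 s = 129276.0 Mb
Total: 166252.6 Mb = 20781.6 MB.
= 20.78 GB.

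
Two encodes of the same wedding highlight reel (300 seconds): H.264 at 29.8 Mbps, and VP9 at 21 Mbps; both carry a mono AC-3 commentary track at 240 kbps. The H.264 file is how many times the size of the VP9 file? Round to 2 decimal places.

1.41

Audio: 240 kbps = 0.240 Mbps.
H.264: 30.040 Mbps × 300 s = 9012.0 Mb = 1.127 GB.
VP9: 21.240 Mbps × 300 s = 6372.0 Mb = 0.796 GB.
Ratio: 1.127 / 0.796 = 1.414.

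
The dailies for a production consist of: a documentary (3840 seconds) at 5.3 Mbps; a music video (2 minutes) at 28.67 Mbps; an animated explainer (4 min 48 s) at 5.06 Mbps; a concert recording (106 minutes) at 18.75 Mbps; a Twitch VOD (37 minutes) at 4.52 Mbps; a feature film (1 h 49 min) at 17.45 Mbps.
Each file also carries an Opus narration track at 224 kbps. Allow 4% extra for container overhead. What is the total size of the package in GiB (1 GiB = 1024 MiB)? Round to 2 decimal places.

Audio: 224 kbps = 0.224 Mbps.
documentary: 5.524 Mbps × 3840 s × 1.04 = 22060.6 Mb
music video: 28.894 Mbps × 120 s × 1.04 = 3606.0 Mb
animated explainer: 5.284 Mbps × 288 s × 1.04 = 1582.7 Mb
concert recording: 18.974 Mbps × 6360 s × 1.04 = 125501.6 Mb
Twitch VOD: 4.744 Mbps × 2220 s × 1.04 = 10952.9 Mb
feature film: 17.674 Mbps × 6540 s × 1.04 = 120211.5 Mb
Total: 283915.3 Mb = 35489.4 MB.
= 33.05 GiB.

33.05 GiB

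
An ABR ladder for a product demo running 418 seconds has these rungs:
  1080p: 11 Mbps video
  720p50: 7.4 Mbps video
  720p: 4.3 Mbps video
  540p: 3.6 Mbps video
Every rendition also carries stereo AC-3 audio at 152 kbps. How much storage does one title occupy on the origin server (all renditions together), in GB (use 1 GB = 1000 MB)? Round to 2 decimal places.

1.41 GB

Audio: 152 kbps = 0.152 Mbps.
Sum of rendition bitrates: (11+0.152) + (7.4+0.152) + (4.3+0.152) + (3.6+0.152) = 26.908 Mbps.
× 418 s = 11,248 Mb = 1,406 MB = 1.406 GB.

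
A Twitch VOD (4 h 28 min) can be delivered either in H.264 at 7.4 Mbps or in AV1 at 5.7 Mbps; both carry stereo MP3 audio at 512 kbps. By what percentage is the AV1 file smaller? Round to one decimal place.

21.5%

4 h 28 min = 268 min = 16080 s
Audio: 512 kbps = 0.512 Mbps.
H.264: 7.912 Mbps × 16080 s = 127225.0 Mb = 14.811 GiB.
AV1: 6.212 Mbps × 16080 s = 99889.0 Mb = 11.629 GiB.
Reduction: (1 − 11.629/14.811) × 100 = 21.49%.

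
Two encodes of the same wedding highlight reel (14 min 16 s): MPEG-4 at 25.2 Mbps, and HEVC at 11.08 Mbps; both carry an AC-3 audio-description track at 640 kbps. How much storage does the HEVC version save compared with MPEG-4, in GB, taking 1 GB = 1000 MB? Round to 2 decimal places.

1.51 GB

14 min 16 s = 856 s
Audio: 640 kbps = 0.640 Mbps.
MPEG-4: 25.840 Mbps × 856 s = 22119.0 Mb = 2.765 GB.
HEVC: 11.720 Mbps × 856 s = 10032.3 Mb = 1.254 GB.
Saving: 2.765 − 1.254 = 1.511 GB.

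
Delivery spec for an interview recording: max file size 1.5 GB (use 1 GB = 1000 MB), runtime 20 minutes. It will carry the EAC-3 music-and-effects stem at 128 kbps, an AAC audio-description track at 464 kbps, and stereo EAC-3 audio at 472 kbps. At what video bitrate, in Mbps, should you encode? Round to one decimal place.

Budget: 1.5 GB = 12000.0 Mb.
20 min = 1200 s
Total bitrate budget: 12000.0 Mb / 1200 s = 10.000 Mbps.
Audio total: 128 + 464 + 472 = 1064 kbps = 1.064 Mbps.
Video: 10.000 − 1.064 = 8.936 Mbps.

8.9 Mbps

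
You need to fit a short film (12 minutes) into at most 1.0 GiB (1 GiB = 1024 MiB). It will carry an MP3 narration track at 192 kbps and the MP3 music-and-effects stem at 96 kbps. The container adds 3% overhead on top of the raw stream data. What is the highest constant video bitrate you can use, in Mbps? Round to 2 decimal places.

11.29 Mbps

Budget: 1.0 GiB = 8589.9 Mb.
Stream payload after overhead: 8589.9 / 1.03 = 8339.7 Mb.
12 min = 720 s
Total bitrate budget: 8339.7 Mb / 720 s = 11.583 Mbps.
Audio total: 192 + 96 = 288 kbps = 0.288 Mbps.
Video: 11.583 − 0.288 = 11.295 Mbps.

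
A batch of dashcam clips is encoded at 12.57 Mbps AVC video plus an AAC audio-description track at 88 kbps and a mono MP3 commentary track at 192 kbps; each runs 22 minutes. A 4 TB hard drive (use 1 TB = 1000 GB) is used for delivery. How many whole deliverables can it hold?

1886

22 min = 1320 s
Audio total: 88 + 192 = 280 kbps = 0.280 Mbps.
Total bitrate: 12.850 Mbps.
Per item: 12.850 Mbps × 1320 s = 16,962 Mb = 2,120 MB.
Capacity: 4 TB = 32,000,000 Mb; 1886.57 items → 1886 complete.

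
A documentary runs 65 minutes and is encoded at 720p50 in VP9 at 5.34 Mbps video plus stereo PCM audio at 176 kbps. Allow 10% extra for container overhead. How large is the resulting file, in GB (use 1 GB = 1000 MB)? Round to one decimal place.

65 min = 3900 s
Audio: 176 kbps = 0.176 Mbps.
Total bitrate: 5.34 + 0.176 = 5.516 Mbps.
Stream data: 5.516 Mbps × 3900 s = 21512.4 Mb.
With 10% container overhead: ×1.10.
23,664 Mb ÷ 8 = 2,958 MB → 2.958 GB.

3.0 GB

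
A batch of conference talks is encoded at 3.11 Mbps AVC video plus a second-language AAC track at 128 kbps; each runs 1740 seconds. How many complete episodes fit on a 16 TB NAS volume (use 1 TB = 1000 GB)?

22718

Audio: 128 kbps = 0.128 Mbps.
Total bitrate: 3.238 Mbps.
Per item: 3.238 Mbps × 1740 s = 5,634 Mb = 704.3 MB.
Capacity: 16 TB = 128,000,000 Mb; 22718.72 items → 22718 complete.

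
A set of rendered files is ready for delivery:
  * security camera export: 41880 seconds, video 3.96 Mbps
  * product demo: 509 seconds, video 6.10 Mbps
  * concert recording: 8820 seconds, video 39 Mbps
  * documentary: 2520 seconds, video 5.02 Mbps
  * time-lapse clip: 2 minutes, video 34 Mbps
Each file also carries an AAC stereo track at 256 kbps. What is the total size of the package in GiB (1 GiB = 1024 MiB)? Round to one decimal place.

63.3 GiB

Audio: 256 kbps = 0.256 Mbps.
security camera export: 4.216 Mbps × 41880 s = 176566.1 Mb
product demo: 6.356 Mbps × 509 s = 3235.2 Mb
concert recording: 39.256 Mbps × 8820 s = 346237.9 Mb
documentary: 5.276 Mbps × 2520 s = 13295.5 Mb
time-lapse clip: 34.256 Mbps × 120 s = 4110.7 Mb
Total: 543445.4 Mb = 67930.7 MB.
= 63.27 GiB.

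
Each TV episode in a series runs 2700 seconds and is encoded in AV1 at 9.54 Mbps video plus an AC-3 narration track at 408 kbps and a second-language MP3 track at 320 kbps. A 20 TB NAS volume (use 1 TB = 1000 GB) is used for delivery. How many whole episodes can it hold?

5771

Audio total: 408 + 320 = 728 kbps = 0.728 Mbps.
Total bitrate: 10.268 Mbps.
Per item: 10.268 Mbps × 2700 s = 27,724 Mb = 3,465 MB.
Capacity: 20 TB = 160,000,000 Mb; 5771.26 items → 5771 complete.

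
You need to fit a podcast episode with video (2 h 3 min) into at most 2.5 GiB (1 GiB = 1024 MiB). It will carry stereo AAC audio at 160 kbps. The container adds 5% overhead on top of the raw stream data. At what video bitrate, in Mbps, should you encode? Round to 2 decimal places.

2.61 Mbps

Budget: 2.5 GiB = 21474.8 Mb.
Stream payload after overhead: 21474.8 / 1.05 = 20452.2 Mb.
2 h 3 min = 123 min = 7380 s
Total bitrate budget: 20452.2 Mb / 7380 s = 2.771 Mbps.
Audio: 160 kbps = 0.160 Mbps.
Video: 2.771 − 0.160 = 2.611 Mbps.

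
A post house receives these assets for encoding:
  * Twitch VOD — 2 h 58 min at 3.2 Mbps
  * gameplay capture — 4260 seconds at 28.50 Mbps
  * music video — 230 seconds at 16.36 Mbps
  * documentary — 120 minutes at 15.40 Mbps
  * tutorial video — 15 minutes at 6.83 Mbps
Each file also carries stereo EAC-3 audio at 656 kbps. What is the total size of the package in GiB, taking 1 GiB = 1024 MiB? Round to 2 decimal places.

33.95 GiB

Audio: 656 kbps = 0.656 Mbps.
Twitch VOD: 3.856 Mbps × 10680 s = 41182.1 Mb
gameplay capture: 29.156 Mbps × 4260 s = 124204.6 Mb
music video: 17.016 Mbps × 230 s = 3913.7 Mb
documentary: 16.056 Mbps × 7200 s = 115603.2 Mb
tutorial video: 7.486 Mbps × 900 s = 6737.4 Mb
Total: 291640.9 Mb = 36455.1 MB.
= 33.95 GiB.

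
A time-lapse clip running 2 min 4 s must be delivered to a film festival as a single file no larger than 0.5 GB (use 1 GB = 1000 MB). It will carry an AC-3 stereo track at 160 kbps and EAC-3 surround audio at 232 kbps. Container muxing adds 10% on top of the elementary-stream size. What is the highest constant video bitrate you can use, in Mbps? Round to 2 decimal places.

Budget: 0.5 GB = 4000.0 Mb.
Stream payload after overhead: 4000.0 / 1.10 = 3636.4 Mb.
2 min 4 s = 124 s
Total bitrate budget: 3636.4 Mb / 124 s = 29.326 Mbps.
Audio total: 160 + 232 = 392 kbps = 0.392 Mbps.
Video: 29.326 − 0.392 = 28.934 Mbps.

28.93 Mbps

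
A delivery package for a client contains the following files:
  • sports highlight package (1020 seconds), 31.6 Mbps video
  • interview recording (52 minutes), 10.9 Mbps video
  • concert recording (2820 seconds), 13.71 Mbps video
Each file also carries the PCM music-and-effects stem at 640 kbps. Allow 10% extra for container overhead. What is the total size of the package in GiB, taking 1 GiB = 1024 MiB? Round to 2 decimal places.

14.00 GiB

Audio: 640 kbps = 0.640 Mbps.
sports highlight package: 32.240 Mbps × 1020 s × 1.10 = 36173.3 Mb
interview recording: 11.540 Mbps × 3120 s × 1.10 = 39605.3 Mb
concert recording: 14.350 Mbps × 2820 s × 1.10 = 44513.7 Mb
Total: 120292.3 Mb = 15036.5 MB.
= 14.00 GiB.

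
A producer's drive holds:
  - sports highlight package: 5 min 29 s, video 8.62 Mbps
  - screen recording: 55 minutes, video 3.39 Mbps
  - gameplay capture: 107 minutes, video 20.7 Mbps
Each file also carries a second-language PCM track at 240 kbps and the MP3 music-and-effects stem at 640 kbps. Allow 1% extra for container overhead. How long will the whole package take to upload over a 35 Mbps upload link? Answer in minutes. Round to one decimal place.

Audio total: 240 + 640 = 880 kbps = 0.880 Mbps.
sports highlight package: 9.500 Mbps × 329 s × 1.01 = 3156.8 Mb
screen recording: 4.270 Mbps × 3300 s × 1.01 = 14231.9 Mb
gameplay capture: 21.580 Mbps × 6420 s × 1.01 = 139929.0 Mb
Total: 157317.7 Mb = 19664.7 MB.
At 35 Mbps: 157317.7 / 35 = 4495 s ≈ 74.9 minutes.

74.9 minutes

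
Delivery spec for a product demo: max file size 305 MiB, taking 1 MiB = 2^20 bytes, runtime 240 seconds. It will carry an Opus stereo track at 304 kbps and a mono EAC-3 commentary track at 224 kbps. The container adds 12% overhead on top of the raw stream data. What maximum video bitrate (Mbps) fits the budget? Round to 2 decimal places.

Budget: 305 MiB = 2558.5 Mb.
Stream payload after overhead: 2558.5 / 1.12 = 2284.4 Mb.
Total bitrate budget: 2284.4 Mb / 240 s = 9.518 Mbps.
Audio total: 304 + 224 = 528 kbps = 0.528 Mbps.
Video: 9.518 − 0.528 = 8.990 Mbps.

8.99 Mbps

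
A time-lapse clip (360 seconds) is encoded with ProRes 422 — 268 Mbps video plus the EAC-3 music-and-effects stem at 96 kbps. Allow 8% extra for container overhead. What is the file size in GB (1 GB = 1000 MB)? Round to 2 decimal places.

13.03 GB

Audio: 96 kbps = 0.096 Mbps.
Total bitrate: 268 + 0.096 = 268.096 Mbps.
Stream data: 268.096 Mbps × 360 s = 96514.6 Mb.
With 8% container overhead: ×1.08.
104,236 Mb ÷ 8 = 13,029 MB → 13.03 GB.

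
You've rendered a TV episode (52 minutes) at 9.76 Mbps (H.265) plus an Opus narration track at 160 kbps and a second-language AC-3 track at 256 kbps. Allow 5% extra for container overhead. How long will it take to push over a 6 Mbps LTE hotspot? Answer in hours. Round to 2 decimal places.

52 min = 3120 s
Audio total: 160 + 256 = 416 kbps = 0.416 Mbps.
Total bitrate: 10.176 Mbps.
File: 10.176 Mbps × 3120 s = 31749.1 Mb.
With 5% container overhead: ×1.05. → 33336.6 Mb.
At 6 Mbps: 33336.6 / 6 = 5556.1 s ≈ 1.54 hours.

1.54 hours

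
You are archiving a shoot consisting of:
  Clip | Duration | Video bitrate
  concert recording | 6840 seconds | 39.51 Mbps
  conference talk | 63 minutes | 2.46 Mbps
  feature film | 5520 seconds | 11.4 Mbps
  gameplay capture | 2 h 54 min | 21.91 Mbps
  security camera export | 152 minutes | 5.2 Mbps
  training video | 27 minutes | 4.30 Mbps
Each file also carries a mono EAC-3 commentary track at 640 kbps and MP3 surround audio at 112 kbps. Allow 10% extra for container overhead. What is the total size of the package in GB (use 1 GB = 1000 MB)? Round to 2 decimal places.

89.88 GB

Audio total: 640 + 112 = 752 kbps = 0.752 Mbps.
concert recording: 40.262 Mbps × 6840 s × 1.10 = 302931.3 Mb
conference talk: 3.212 Mbps × 3780 s × 1.10 = 13355.5 Mb
feature film: 12.152 Mbps × 5520 s × 1.10 = 73786.9 Mb
gameplay capture: 22.662 Mbps × 10440 s × 1.10 = 260250.4 Mb
security camera export: 5.952 Mbps × 9120 s × 1.10 = 59710.5 Mb
training video: 5.052 Mbps × 1620 s × 1.10 = 9002.7 Mb
Total: 719037.3 Mb = 89879.7 MB.
= 89.88 GB.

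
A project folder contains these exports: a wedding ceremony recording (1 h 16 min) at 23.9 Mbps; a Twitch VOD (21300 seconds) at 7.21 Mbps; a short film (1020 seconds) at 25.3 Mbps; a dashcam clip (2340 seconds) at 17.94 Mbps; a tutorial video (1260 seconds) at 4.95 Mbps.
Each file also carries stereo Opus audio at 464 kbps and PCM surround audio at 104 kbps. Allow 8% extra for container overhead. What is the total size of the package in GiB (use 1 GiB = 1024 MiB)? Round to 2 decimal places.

44.49 GiB

Audio total: 464 + 104 = 568 kbps = 0.568 Mbps.
wedding ceremony recording: 24.468 Mbps × 4560 s × 1.08 = 120500.0 Mb
Twitch VOD: 7.778 Mbps × 21300 s × 1.08 = 178925.1 Mb
short film: 25.868 Mbps × 1020 s × 1.08 = 28496.2 Mb
dashcam clip: 18.508 Mbps × 2340 s × 1.08 = 46773.4 Mb
tutorial video: 5.518 Mbps × 1260 s × 1.08 = 7508.9 Mb
Total: 382203.6 Mb = 47775.5 MB.
= 44.49 GiB.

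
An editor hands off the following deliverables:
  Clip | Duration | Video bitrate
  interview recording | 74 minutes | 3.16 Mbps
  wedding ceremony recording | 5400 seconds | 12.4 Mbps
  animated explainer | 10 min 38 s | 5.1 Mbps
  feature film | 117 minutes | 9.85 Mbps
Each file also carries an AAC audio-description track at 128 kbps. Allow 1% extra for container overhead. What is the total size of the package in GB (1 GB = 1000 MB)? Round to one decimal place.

Audio: 128 kbps = 0.128 Mbps.
interview recording: 3.288 Mbps × 4440 s × 1.01 = 14744.7 Mb
wedding ceremony recording: 12.528 Mbps × 5400 s × 1.01 = 68327.7 Mb
animated explainer: 5.228 Mbps × 638 s × 1.01 = 3368.8 Mb
feature film: 9.978 Mbps × 7020 s × 1.01 = 70746.0 Mb
Total: 157187.3 Mb = 19648.4 MB.
= 19.65 GB.

19.6 GB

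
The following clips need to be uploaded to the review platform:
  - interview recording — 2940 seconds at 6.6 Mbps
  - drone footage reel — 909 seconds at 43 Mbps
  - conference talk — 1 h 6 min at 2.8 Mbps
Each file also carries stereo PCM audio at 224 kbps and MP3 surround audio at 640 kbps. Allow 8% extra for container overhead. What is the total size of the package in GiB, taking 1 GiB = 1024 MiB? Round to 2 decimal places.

Audio total: 224 + 640 = 864 kbps = 0.864 Mbps.
interview recording: 7.464 Mbps × 2940 s × 1.08 = 23699.7 Mb
drone footage reel: 43.864 Mbps × 909 s × 1.08 = 43062.2 Mb
conference talk: 3.664 Mbps × 3960 s × 1.08 = 15670.2 Mb
Total: 82432.1 Mb = 10304.0 MB.
= 9.596 GiB.

9.60 GiB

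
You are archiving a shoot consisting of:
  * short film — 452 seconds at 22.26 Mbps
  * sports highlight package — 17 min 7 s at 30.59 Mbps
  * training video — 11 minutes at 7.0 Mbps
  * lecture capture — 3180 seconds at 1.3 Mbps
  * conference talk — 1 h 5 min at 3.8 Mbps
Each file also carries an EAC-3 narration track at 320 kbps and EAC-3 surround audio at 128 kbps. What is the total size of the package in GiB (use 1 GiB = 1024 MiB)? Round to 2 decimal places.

8.05 GiB

Audio total: 320 + 128 = 448 kbps = 0.448 Mbps.
short film: 22.708 Mbps × 452 s = 10264.0 Mb
sports highlight package: 31.038 Mbps × 1027 s = 31876.0 Mb
training video: 7.448 Mbps × 660 s = 4915.7 Mb
lecture capture: 1.748 Mbps × 3180 s = 5558.6 Mb
conference talk: 4.248 Mbps × 3900 s = 16567.2 Mb
Total: 69181.6 Mb = 8647.7 MB.
= 8.054 GiB.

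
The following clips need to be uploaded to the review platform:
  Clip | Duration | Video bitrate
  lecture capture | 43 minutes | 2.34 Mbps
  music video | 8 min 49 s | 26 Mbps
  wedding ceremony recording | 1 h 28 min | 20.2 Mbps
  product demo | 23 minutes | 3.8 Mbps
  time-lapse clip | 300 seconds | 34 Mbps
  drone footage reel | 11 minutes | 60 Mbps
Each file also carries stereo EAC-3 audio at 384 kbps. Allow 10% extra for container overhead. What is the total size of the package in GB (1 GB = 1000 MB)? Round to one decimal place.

25.5 GB

Audio: 384 kbps = 0.384 Mbps.
lecture capture: 2.724 Mbps × 2580 s × 1.10 = 7730.7 Mb
music video: 26.384 Mbps × 529 s × 1.10 = 15352.8 Mb
wedding ceremony recording: 20.584 Mbps × 5280 s × 1.10 = 119551.9 Mb
product demo: 4.184 Mbps × 1380 s × 1.10 = 6351.3 Mb
time-lapse clip: 34.384 Mbps × 300 s × 1.10 = 11346.7 Mb
drone footage reel: 60.384 Mbps × 660 s × 1.10 = 43838.8 Mb
Total: 204172.2 Mb = 25521.5 MB.
= 25.52 GB.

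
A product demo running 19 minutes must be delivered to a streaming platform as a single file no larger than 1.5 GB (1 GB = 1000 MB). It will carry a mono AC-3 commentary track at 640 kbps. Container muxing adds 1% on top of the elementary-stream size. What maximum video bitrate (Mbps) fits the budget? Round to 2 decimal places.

Budget: 1.5 GB = 12000.0 Mb.
Stream payload after overhead: 12000.0 / 1.01 = 11881.2 Mb.
19 min = 1140 s
Total bitrate budget: 11881.2 Mb / 1140 s = 10.422 Mbps.
Audio: 640 kbps = 0.640 Mbps.
Video: 10.422 − 0.640 = 9.782 Mbps.

9.78 Mbps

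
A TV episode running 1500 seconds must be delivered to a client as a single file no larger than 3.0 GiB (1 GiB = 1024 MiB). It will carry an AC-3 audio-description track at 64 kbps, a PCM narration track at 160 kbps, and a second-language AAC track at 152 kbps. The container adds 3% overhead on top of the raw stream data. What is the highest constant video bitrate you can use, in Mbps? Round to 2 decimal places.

16.30 Mbps

Budget: 3.0 GiB = 25769.8 Mb.
Stream payload after overhead: 25769.8 / 1.03 = 25019.2 Mb.
Total bitrate budget: 25019.2 Mb / 1500 s = 16.679 Mbps.
Audio total: 64 + 160 + 152 = 376 kbps = 0.376 Mbps.
Video: 16.679 − 0.376 = 16.303 Mbps.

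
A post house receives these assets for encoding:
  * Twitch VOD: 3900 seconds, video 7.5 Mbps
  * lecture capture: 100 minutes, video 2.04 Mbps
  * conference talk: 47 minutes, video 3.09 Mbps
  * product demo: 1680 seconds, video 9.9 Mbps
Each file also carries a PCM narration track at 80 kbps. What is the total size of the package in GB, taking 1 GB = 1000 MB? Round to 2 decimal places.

8.50 GB

Audio: 80 kbps = 0.080 Mbps.
Twitch VOD: 7.580 Mbps × 3900 s = 29562.0 Mb
lecture capture: 2.120 Mbps × 6000 s = 12720.0 Mb
conference talk: 3.170 Mbps × 2820 s = 8939.4 Mb
product demo: 9.980 Mbps × 1680 s = 16766.4 Mb
Total: 67987.8 Mb = 8498.5 MB.
= 8.498 GB.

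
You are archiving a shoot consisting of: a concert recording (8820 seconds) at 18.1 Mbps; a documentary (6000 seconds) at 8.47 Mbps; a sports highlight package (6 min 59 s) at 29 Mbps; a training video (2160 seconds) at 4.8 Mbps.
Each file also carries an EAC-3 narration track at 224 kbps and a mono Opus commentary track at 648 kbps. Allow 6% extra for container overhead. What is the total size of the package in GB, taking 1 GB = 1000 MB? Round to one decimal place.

Audio total: 224 + 648 = 872 kbps = 0.872 Mbps.
concert recording: 18.972 Mbps × 8820 s × 1.06 = 177373.0 Mb
documentary: 9.342 Mbps × 6000 s × 1.06 = 59415.1 Mb
sports highlight package: 29.872 Mbps × 419 s × 1.06 = 13267.4 Mb
training video: 5.672 Mbps × 2160 s × 1.06 = 12986.6 Mb
Total: 263042.1 Mb = 32880.3 MB.
= 32.88 GB.

32.9 GB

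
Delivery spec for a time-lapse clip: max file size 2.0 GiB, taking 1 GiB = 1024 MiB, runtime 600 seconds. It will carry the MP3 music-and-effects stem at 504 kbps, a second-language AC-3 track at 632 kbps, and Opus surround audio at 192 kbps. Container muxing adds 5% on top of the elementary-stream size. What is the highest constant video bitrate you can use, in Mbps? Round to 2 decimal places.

Budget: 2.0 GiB = 17179.9 Mb.
Stream payload after overhead: 17179.9 / 1.05 = 16361.8 Mb.
Total bitrate budget: 16361.8 Mb / 600 s = 27.270 Mbps.
Audio total: 504 + 632 + 192 = 1328 kbps = 1.328 Mbps.
Video: 27.270 − 1.328 = 25.942 Mbps.

25.94 Mbps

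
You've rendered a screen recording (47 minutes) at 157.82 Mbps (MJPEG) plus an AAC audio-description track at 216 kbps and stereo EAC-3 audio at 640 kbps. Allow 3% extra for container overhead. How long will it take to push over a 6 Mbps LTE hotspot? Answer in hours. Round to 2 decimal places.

47 min = 2820 s
Audio total: 216 + 640 = 856 kbps = 0.856 Mbps.
Total bitrate: 158.676 Mbps.
File: 158.676 Mbps × 2820 s = 447466.3 Mb.
With 3% container overhead: ×1.03. → 460890.3 Mb.
At 6 Mbps: 460890.3 / 6 = 76815.1 s ≈ 21.3 hours.

21.34 hours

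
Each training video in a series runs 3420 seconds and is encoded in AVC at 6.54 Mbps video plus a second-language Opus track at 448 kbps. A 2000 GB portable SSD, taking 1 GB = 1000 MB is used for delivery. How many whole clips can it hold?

669

Audio: 448 kbps = 0.448 Mbps.
Total bitrate: 6.988 Mbps.
Per item: 6.988 Mbps × 3420 s = 23,899 Mb = 2,987 MB.
Capacity: 2000 GB = 16,000,000 Mb; 669.49 items → 669 complete.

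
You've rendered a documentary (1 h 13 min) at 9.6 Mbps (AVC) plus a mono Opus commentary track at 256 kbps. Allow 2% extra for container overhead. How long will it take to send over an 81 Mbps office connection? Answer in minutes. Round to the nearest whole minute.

1 h 13 min = 73 min = 4380 s
Audio: 256 kbps = 0.256 Mbps.
Total bitrate: 9.856 Mbps.
File: 9.856 Mbps × 4380 s = 43169.3 Mb.
With 2% container overhead: ×1.02. → 44032.7 Mb.
At 81 Mbps: 44032.7 / 81 = 543.6 s ≈ 9.06 minutes.

9 minutes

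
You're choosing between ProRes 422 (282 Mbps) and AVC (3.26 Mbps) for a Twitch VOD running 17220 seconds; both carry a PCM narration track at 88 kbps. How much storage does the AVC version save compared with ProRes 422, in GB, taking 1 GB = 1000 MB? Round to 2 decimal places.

Audio: 88 kbps = 0.088 Mbps.
ProRes 422: 282.088 Mbps × 17220 s = 4857555.4 Mb = 607.194 GB.
AVC: 3.348 Mbps × 17220 s = 57652.6 Mb = 7.207 GB.
Saving: 607.194 − 7.207 = 599.988 GB.

599.99 GB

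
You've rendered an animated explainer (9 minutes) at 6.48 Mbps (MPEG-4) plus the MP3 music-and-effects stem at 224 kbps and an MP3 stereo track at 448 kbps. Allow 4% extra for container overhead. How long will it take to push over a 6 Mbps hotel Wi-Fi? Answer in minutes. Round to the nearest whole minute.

11 minutes

9 min = 540 s
Audio total: 224 + 448 = 672 kbps = 0.672 Mbps.
Total bitrate: 7.152 Mbps.
File: 7.152 Mbps × 540 s = 3862.1 Mb.
With 4% container overhead: ×1.04. → 4016.6 Mb.
At 6 Mbps: 4016.6 / 6 = 669.4 s ≈ 11.2 minutes.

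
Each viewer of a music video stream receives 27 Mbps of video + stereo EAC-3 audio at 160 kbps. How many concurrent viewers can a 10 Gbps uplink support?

368

Audio: 160 kbps = 0.160 Mbps.
Per-viewer media rate: 27.160 Mbps.
10 Gbps = 10,000 Mbps; 10,000 / 27.160 = 368.19 → 368 viewers.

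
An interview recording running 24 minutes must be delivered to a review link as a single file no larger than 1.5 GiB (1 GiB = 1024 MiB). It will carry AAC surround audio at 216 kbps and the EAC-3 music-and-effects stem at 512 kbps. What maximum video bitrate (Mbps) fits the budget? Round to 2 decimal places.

Budget: 1.5 GiB = 12884.9 Mb.
24 min = 1440 s
Total bitrate budget: 12884.9 Mb / 1440 s = 8.948 Mbps.
Audio total: 216 + 512 = 728 kbps = 0.728 Mbps.
Video: 8.948 − 0.728 = 8.220 Mbps.

8.22 Mbps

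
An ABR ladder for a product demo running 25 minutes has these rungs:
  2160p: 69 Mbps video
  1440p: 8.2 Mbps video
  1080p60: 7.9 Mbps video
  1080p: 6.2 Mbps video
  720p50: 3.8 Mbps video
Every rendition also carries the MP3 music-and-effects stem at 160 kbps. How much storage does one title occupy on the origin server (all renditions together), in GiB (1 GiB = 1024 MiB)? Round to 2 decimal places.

25 min = 1500 s
Audio: 160 kbps = 0.160 Mbps.
Sum of rendition bitrates: (69+0.160) + (8.2+0.160) + (7.9+0.160) + (6.2+0.160) + (3.8+0.160) = 95.900 Mbps.
× 1500 s = 143,850 Mb = 17,981 MB = 16.75 GiB.

16.75 GiB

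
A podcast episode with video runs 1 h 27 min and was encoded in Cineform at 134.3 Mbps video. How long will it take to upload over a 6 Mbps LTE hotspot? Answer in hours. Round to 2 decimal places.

32.46 hours

1 h 27 min = 87 min = 5220 s
File: 134.300 Mbps × 5220 s = 701046.0 Mb.
At 6 Mbps: 701046.0 / 6 = 116841.0 s ≈ 32.5 hours.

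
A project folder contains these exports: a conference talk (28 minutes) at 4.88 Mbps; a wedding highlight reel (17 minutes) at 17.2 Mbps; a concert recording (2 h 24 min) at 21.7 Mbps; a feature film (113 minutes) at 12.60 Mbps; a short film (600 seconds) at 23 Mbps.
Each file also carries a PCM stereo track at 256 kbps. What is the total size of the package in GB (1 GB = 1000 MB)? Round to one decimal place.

Audio: 256 kbps = 0.256 Mbps.
conference talk: 5.136 Mbps × 1680 s = 8628.5 Mb
wedding highlight reel: 17.456 Mbps × 1020 s = 17805.1 Mb
concert recording: 21.956 Mbps × 8640 s = 189699.8 Mb
feature film: 12.856 Mbps × 6780 s = 87163.7 Mb
short film: 23.256 Mbps × 600 s = 13953.6 Mb
Total: 317250.7 Mb = 39656.3 MB.
= 39.66 GB.

39.7 GB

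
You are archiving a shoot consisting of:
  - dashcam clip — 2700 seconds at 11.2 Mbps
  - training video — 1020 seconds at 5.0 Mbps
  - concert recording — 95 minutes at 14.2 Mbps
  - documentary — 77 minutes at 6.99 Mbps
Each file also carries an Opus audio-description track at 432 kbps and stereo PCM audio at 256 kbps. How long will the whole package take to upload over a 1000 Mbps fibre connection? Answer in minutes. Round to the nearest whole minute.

3 minutes

Audio total: 432 + 256 = 688 kbps = 0.688 Mbps.
dashcam clip: 11.888 Mbps × 2700 s = 32097.6 Mb
training video: 5.688 Mbps × 1020 s = 5801.8 Mb
concert recording: 14.888 Mbps × 5700 s = 84861.6 Mb
documentary: 7.678 Mbps × 4620 s = 35472.4 Mb
Total: 158233.3 Mb = 19779.2 MB.
At 1000 Mbps: 158233.3 / 1000 = 158 s ≈ 2.64 minutes.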